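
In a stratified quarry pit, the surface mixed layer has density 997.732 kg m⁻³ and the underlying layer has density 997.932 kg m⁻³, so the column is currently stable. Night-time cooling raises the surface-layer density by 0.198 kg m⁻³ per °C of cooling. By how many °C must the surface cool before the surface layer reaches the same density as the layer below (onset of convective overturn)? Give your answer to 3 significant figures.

Density deficit of the surface layer: 997.932 − 997.732 = 0.2 kg m⁻³.
Required change = 0.2 / 0.198 = 1.01 °C.

1.01 °C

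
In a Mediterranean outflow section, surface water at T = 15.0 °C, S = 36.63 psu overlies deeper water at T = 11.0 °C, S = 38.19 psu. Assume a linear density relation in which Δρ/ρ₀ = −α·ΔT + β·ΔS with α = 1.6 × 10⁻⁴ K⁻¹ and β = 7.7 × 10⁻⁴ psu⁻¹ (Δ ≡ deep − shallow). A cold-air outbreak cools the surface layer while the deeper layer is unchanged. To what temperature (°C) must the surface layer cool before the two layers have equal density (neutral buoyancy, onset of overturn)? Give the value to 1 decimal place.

Neutral buoyancy requires Δρ = 0, i.e. −α(T_deep − T_surf′) + β(S_deep − S_surf) = 0.
T_surf′ = T_deep − (β/α)·ΔS = 11.0 − (7.7 × 10⁻⁴/1.6 × 10⁻⁴)·(+1.56) = 3.493 °C.
Cooling required: 15.0 − (3.493) = 11.507 °C.

3.5 °C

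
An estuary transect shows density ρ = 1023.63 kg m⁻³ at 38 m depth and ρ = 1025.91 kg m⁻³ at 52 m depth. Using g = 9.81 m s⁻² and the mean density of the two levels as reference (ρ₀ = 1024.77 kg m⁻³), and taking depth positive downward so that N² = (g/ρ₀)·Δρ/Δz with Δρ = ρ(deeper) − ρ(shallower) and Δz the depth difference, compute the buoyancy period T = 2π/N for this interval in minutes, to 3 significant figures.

2.65 min

Δρ = 1025.91 − 1023.63 = 2.28 kg m⁻³ over Δz = 52 − 38 = 14 m.
N² = (9.81/1024.77) × (2.28/14) = 1.5590 × 10⁻³ s⁻².
N = √(1.5590 × 10⁻³) = 0.039484 rad s⁻¹, so T = 2π/N = 159.13 s = 2.6522 min ≈ 2.65 min.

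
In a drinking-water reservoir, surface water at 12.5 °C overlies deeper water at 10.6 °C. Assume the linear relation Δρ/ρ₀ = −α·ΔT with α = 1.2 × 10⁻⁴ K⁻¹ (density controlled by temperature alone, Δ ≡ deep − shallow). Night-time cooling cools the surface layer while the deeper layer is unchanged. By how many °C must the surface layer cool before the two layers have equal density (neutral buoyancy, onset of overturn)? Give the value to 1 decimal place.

1.9 °C

With temperature the only control, equal density requires T_surf′ = T_deep.
T_surf′ = 10.6 °C.
Cooling required: 12.5 − 10.6 = 1.9 °C.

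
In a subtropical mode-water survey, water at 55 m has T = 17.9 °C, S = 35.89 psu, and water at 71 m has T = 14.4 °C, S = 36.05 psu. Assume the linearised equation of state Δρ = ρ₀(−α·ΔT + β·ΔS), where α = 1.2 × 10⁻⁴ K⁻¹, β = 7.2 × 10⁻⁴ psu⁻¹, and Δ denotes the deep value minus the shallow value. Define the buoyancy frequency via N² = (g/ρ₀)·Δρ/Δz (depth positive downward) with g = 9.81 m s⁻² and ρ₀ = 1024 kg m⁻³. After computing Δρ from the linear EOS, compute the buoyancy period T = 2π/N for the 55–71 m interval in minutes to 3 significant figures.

5.78 min

ΔT = -3.5 K, ΔS = +0.16 psu (deep − shallow).
Δρ/ρ₀ = −αΔT + βΔS = 4.20 × 10⁻⁴ + 1.152 × 10⁻⁴ = 5.352 × 10⁻⁴, so Δρ ≈ 0.5480 kg m⁻³.
N² = (g/ρ₀)·Δρ/Δz = g·(Δρ/ρ₀)/Δz = 9.81 × 5.352 × 10⁻⁴ / 16 = 3.2814 × 10⁻⁴ s⁻².
N = √(3.2814 × 10⁻⁴) = 0.018115 rad s⁻¹ → T = 2π/N = 346.85 s = 5.7808 min ≈ 5.78 min.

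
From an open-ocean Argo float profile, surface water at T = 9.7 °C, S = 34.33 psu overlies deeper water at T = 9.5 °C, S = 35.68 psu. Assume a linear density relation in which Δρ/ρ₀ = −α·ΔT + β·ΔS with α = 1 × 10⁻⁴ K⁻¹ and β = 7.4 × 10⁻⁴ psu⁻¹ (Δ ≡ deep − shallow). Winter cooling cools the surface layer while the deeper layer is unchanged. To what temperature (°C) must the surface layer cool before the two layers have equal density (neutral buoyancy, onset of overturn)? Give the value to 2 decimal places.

Neutral buoyancy requires Δρ = 0, i.e. −α(T_deep − T_surf′) + β(S_deep − S_surf) = 0.
T_surf′ = T_deep − (β/α)·ΔS = 9.5 − (7.4 × 10⁻⁴/1 × 10⁻⁴)·(+1.35) = -0.4900 °C.
Cooling required: 9.7 − (-0.4900) = 10.1900 °C.

-0.49 °C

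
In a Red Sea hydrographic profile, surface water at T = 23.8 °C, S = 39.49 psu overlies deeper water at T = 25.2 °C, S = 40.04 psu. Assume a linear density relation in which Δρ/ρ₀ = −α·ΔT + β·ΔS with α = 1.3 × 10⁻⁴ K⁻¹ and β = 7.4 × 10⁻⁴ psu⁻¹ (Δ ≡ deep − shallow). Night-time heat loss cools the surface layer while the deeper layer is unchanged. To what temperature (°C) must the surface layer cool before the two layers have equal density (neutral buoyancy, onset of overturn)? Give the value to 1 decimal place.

Neutral buoyancy requires Δρ = 0, i.e. −α(T_deep − T_surf′) + β(S_deep − S_surf) = 0.
T_surf′ = T_deep − (β/α)·ΔS = 25.2 − (7.4 × 10⁻⁴/1.3 × 10⁻⁴)·(+0.55) = 22.069 °C.
Cooling required: 23.8 − (22.069) = 1.731 °C.

22.1 °C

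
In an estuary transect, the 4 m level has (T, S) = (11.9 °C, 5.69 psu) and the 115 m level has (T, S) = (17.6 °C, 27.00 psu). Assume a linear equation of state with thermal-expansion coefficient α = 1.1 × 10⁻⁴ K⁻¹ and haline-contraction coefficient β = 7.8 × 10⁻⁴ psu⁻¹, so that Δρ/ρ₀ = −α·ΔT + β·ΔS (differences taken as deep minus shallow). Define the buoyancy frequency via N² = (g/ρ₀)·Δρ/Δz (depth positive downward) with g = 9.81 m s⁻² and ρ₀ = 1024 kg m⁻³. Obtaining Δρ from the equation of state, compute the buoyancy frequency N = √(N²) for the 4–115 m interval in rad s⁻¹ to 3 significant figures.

0.0376 rad s⁻¹

ΔT = +5.7 K, ΔS = +21.31 psu (deep − shallow).
Δρ/ρ₀ = −αΔT + βΔS = -6.27 × 10⁻⁴ + 0.0166218 = 0.0159948, so Δρ ≈ 16.38 kg m⁻³.
N² = (g/ρ₀)·Δρ/Δz = g·(Δρ/ρ₀)/Δz = 9.81 × 0.0159948 / 111 = 1.4136 × 10⁻³ s⁻².
N = √(1.4136 × 10⁻³) = 0.037598 rad s⁻¹ ≈ 0.0376 rad s⁻¹.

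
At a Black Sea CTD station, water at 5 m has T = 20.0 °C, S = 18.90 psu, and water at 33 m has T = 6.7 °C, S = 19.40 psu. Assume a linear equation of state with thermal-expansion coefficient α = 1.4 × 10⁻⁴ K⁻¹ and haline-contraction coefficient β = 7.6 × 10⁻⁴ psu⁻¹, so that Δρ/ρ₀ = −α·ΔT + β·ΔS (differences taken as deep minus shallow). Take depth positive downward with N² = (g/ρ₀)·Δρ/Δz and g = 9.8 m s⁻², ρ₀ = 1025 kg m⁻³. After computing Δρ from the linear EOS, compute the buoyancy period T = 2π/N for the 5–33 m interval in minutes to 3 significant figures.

3.74 min

ΔT = -13.3 K, ΔS = +0.50 psu (deep − shallow).
Δρ/ρ₀ = −αΔT + βΔS = 1.862 × 10⁻³ + 3.80 × 10⁻⁴ = 2.242 × 10⁻³, so Δρ ≈ 2.298 kg m⁻³.
N² = (g/ρ₀)·Δρ/Δz = g·(Δρ/ρ₀)/Δz = 9.8 × 2.242 × 10⁻³ / 28 = 7.8470 × 10⁻⁴ s⁻².
N = √(7.8470 × 10⁻⁴) = 0.028012 rad s⁻¹ → T = 2π/N = 224.30 s = 3.7383 min ≈ 3.74 min.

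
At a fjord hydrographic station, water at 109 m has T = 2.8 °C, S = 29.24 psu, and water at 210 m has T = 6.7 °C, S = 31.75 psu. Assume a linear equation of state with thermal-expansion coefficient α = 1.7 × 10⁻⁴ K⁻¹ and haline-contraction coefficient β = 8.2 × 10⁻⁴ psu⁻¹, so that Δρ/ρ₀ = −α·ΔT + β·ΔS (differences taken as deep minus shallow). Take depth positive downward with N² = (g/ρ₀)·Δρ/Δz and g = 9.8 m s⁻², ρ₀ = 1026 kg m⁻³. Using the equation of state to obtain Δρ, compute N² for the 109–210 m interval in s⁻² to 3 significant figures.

1.35 × 10⁻⁴ s⁻²

ΔT = +3.9 K, ΔS = +2.51 psu (deep − shallow).
Δρ/ρ₀ = −αΔT + βΔS = -6.63 × 10⁻⁴ + 2.0582 × 10⁻³ = 1.3952 × 10⁻³, so Δρ ≈ 1.431 kg m⁻³.
N² = (g/ρ₀)·Δρ/Δz = g·(Δρ/ρ₀)/Δz = 9.8 × 1.3952 × 10⁻³ / 101 = 1.3538 × 10⁻⁴ s⁻² ≈ 1.35 × 10⁻⁴ s⁻².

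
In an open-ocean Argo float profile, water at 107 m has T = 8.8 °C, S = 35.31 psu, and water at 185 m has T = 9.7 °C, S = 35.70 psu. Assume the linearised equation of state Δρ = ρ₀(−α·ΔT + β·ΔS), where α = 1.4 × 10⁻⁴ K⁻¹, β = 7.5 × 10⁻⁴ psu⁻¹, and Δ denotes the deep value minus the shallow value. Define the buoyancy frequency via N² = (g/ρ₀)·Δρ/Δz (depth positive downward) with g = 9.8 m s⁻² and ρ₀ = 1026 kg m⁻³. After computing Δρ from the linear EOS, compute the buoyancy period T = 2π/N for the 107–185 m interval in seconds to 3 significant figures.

ΔT = +0.9 K, ΔS = +0.39 psu (deep − shallow).
Δρ/ρ₀ = −αΔT + βΔS = -1.26 × 10⁻⁴ + 2.925 × 10⁻⁴ = 1.665 × 10⁻⁴, so Δρ ≈ 0.1708 kg m⁻³.
N² = (g/ρ₀)·Δρ/Δz = g·(Δρ/ρ₀)/Δz = 9.8 × 1.665 × 10⁻⁴ / 78 = 2.0919 × 10⁻⁵ s⁻².
N = √(2.0919 × 10⁻⁵) = 4.5737 × 10⁻³ rad s⁻¹ → T = 2π/N = 1.3738 × 10³ s ≈ 1.37 × 10³ s.

1.37 × 10³ s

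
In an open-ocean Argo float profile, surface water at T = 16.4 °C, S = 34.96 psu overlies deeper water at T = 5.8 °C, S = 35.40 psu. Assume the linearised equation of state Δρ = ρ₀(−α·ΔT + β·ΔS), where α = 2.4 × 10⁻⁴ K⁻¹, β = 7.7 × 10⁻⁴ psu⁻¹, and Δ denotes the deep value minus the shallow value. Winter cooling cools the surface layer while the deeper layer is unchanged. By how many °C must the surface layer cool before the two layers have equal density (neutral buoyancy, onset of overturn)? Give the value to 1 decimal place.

12.0 °C

Neutral buoyancy requires Δρ = 0, i.e. −α(T_deep − T_surf′) + β(S_deep − S_surf) = 0.
T_surf′ = T_deep − (β/α)·ΔS = 5.8 − (7.7 × 10⁻⁴/2.4 × 10⁻⁴)·(+0.44) = 4.388 °C.
Cooling required: 16.4 − (4.388) = 12.012 °C.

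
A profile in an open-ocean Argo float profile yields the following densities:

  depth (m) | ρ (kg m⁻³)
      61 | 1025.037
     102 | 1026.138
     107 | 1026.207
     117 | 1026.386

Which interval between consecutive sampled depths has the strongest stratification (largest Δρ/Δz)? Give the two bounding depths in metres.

Compute the density gradient over each adjacent pair:
  61–102 m: Δρ/Δz = 1.101/41 = 0.027 kg m⁻⁴
  102–107 m: Δρ/Δz = 0.069/5 = 0.014 kg m⁻⁴
  107–117 m: Δρ/Δz = 0.179/10 = 0.018 kg m⁻⁴
The largest gradient is in the 61–102 m interval — the pycnocline.

61–102 m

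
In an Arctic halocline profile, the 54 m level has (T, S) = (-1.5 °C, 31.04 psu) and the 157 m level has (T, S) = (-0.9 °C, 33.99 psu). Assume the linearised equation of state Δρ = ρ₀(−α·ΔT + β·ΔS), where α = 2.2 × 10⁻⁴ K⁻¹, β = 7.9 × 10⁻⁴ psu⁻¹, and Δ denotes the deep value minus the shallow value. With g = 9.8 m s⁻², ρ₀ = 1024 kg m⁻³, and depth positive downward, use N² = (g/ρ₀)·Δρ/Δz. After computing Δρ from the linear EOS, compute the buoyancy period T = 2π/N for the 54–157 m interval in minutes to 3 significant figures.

7.24 min

ΔT = +0.6 K, ΔS = +2.95 psu (deep − shallow).
Δρ/ρ₀ = −αΔT + βΔS = -1.32 × 10⁻⁴ + 2.3305 × 10⁻³ = 2.1985 × 10⁻³, so Δρ ≈ 2.251 kg m⁻³.
N² = (g/ρ₀)·Δρ/Δz = g·(Δρ/ρ₀)/Δz = 9.8 × 2.1985 × 10⁻³ / 103 = 2.0918 × 10⁻⁴ s⁻².
N = √(2.0918 × 10⁻⁴) = 0.014463 rad s⁻¹ → T = 2π/N = 434.43 s = 7.2405 min ≈ 7.24 min.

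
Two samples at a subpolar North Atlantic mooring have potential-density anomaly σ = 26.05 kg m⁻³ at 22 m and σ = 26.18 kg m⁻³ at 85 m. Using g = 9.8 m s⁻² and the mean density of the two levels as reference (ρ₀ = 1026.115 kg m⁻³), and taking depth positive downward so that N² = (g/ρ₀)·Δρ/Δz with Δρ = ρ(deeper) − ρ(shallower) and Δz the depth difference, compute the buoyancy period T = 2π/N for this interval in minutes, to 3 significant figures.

Δρ = 1026.18 − 1026.05 = 0.13 kg m⁻³ over Δz = 85 − 22 = 63 m.
N² = (9.8/1026.115) × (0.13/63) = 1.9708 × 10⁻⁵ s⁻².
N = √(1.9708 × 10⁻⁵) = 4.4394 × 10⁻³ rad s⁻¹, so T = 2π/N = 1.4153 × 10³ s = 23.588 min ≈ 23.6 min.

23.6 min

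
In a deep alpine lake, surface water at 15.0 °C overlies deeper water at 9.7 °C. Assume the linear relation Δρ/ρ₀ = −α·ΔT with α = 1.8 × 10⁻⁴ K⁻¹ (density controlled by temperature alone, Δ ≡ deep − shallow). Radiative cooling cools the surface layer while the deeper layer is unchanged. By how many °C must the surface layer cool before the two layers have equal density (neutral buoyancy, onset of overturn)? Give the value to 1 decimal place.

With temperature the only control, equal density requires T_surf′ = T_deep.
T_surf′ = 9.7 °C.
Cooling required: 15.0 − 9.7 = 5.3 °C.

5.3 °C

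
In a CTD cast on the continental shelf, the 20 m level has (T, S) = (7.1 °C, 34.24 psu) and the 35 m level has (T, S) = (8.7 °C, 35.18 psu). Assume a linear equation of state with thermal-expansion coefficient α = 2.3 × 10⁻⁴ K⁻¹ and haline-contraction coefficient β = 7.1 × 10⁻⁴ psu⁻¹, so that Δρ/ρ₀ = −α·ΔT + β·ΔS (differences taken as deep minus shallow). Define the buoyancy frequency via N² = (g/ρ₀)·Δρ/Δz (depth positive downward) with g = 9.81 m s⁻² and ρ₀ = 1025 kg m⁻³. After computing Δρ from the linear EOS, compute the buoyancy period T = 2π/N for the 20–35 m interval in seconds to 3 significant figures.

ΔT = +1.6 K, ΔS = +0.94 psu (deep − shallow).
Δρ/ρ₀ = −αΔT + βΔS = -3.68 × 10⁻⁴ + 6.674 × 10⁻⁴ = 2.994 × 10⁻⁴, so Δρ ≈ 0.3069 kg m⁻³.
N² = (g/ρ₀)·Δρ/Δz = g·(Δρ/ρ₀)/Δz = 9.81 × 2.994 × 10⁻⁴ / 15 = 1.9581 × 10⁻⁴ s⁻².
N = √(1.9581 × 10⁻⁴) = 0.013993 rad s⁻¹ → T = 2π/N = 449.02 s ≈ 449 s.

449 s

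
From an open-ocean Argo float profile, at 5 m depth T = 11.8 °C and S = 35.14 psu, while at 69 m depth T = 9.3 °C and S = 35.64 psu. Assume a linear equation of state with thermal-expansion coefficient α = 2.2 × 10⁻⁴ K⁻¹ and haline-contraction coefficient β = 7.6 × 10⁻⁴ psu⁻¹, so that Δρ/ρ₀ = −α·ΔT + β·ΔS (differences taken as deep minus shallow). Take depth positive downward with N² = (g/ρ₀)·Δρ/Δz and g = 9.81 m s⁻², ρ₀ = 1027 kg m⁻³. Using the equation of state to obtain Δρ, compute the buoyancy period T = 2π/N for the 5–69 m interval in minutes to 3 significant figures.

8.77 min

ΔT = -2.5 K, ΔS = +0.50 psu (deep − shallow).
Δρ/ρ₀ = −αΔT + βΔS = 5.50 × 10⁻⁴ + 3.80 × 10⁻⁴ = 9.30 × 10⁻⁴, so Δρ ≈ 0.9551 kg m⁻³.
N² = (g/ρ₀)·Δρ/Δz = g·(Δρ/ρ₀)/Δz = 9.81 × 9.30 × 10⁻⁴ / 64 = 1.4255 × 10⁻⁴ s⁻².
N = √(1.4255 × 10⁻⁴) = 0.011939 rad s⁻¹ → T = 2π/N = 526.27 s = 8.7712 min ≈ 8.77 min.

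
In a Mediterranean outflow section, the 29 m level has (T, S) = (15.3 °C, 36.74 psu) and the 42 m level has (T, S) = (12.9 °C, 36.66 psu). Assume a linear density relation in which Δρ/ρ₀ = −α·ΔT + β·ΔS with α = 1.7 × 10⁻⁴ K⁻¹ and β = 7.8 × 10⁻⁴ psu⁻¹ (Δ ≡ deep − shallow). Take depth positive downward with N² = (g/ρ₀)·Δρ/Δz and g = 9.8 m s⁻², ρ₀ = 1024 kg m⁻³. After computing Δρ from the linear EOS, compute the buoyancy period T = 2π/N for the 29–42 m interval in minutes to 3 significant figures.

6.49 min

ΔT = -2.4 K, ΔS = -0.08 psu (deep − shallow).
Δρ/ρ₀ = −αΔT + βΔS = 4.08 × 10⁻⁴ − 6.24 × 10⁻⁵ = 3.456 × 10⁻⁴, so Δρ ≈ 0.3539 kg m⁻³.
N² = (g/ρ₀)·Δρ/Δz = g·(Δρ/ρ₀)/Δz = 9.8 × 3.456 × 10⁻⁴ / 13 = 2.6053 × 10⁻⁴ s⁻².
N = √(2.6053 × 10⁻⁴) = 0.016141 rad s⁻¹ → T = 2π/N = 389.27 s = 6.4878 min ≈ 6.49 min.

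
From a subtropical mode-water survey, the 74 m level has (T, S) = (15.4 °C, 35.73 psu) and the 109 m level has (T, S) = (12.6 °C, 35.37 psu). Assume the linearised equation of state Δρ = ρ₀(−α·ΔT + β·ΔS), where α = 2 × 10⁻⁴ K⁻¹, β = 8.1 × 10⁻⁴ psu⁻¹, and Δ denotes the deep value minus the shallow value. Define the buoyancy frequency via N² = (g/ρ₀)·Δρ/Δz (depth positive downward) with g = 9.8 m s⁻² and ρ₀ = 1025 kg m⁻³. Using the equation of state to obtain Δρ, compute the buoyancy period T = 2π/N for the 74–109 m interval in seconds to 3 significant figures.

725 s

ΔT = -2.8 K, ΔS = -0.36 psu (deep − shallow).
Δρ/ρ₀ = −αΔT + βΔS = 5.60 × 10⁻⁴ − 2.916 × 10⁻⁴ = 2.684 × 10⁻⁴, so Δρ ≈ 0.2751 kg m⁻³.
N² = (g/ρ₀)·Δρ/Δz = g·(Δρ/ρ₀)/Δz = 9.8 × 2.684 × 10⁻⁴ / 35 = 7.5152 × 10⁻⁵ s⁻².
N = √(7.5152 × 10⁻⁵) = 8.6690 × 10⁻³ rad s⁻¹ → T = 2π/N = 724.79 s ≈ 725 s.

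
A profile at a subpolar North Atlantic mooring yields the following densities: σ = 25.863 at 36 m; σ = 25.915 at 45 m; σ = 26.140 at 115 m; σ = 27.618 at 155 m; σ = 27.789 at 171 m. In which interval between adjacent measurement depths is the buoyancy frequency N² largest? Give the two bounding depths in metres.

Compute the density gradient over each adjacent pair:
  36–45 m: Δρ/Δz = 0.052/9 = 5.8 × 10⁻³ kg m⁻⁴
  45–115 m: Δρ/Δz = 0.225/70 = 3.2 × 10⁻³ kg m⁻⁴
  115–155 m: Δρ/Δz = 1.478/40 = 0.037 kg m⁻⁴
  155–171 m: Δρ/Δz = 0.171/16 = 0.011 kg m⁻⁴
The largest gradient is in the 115–155 m interval — the pycnocline.

115–155 m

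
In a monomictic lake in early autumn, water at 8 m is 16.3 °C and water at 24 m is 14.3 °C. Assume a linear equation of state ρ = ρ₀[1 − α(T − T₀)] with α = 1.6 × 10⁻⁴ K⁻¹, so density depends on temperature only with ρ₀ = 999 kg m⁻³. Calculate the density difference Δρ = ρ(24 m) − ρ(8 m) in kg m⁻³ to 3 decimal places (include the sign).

+0.320 kg m⁻³

ΔT = -2.0 K, Δρ/ρ₀ = −αΔT = 3.20 × 10⁻⁴.
Δρ = 999 × (3.20 × 10⁻⁴) = +0.320 kg m⁻³.
Positive Δρ: denser below, stable.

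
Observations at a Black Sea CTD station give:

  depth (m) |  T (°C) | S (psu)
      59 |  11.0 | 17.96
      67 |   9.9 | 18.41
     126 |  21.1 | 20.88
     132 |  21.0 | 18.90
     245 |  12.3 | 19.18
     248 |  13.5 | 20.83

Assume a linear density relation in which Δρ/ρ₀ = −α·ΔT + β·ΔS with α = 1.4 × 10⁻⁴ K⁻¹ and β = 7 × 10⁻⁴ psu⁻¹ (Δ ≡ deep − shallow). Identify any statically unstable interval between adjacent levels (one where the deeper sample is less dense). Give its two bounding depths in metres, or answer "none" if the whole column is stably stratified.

126–132 m

Evaluate Δρ/ρ₀ = −αΔT + βΔS across each adjacent pair:
  59–67 m: −αΔT+βΔS = −(1.4 × 10⁻⁴)(-1.1)+(7 × 10⁻⁴)(+0.45) = 4.7 × 10⁻⁴ → stable
  67–126 m: −αΔT+βΔS = −(1.4 × 10⁻⁴)(+11.2)+(7 × 10⁻⁴)(+2.47) = 1.6 × 10⁻⁴ → stable
  126–132 m: −αΔT+βΔS = −(1.4 × 10⁻⁴)(-0.1)+(7 × 10⁻⁴)(-1.98) = -1.4 × 10⁻³ → UNSTABLE
  132–245 m: −αΔT+βΔS = −(1.4 × 10⁻⁴)(-8.7)+(7 × 10⁻⁴)(+0.28) = 1.4 × 10⁻³ → stable
  245–248 m: −αΔT+βΔS = −(1.4 × 10⁻⁴)(+1.2)+(7 × 10⁻⁴)(+1.65) = 9.9 × 10⁻⁴ → stable
The 126–132 m interval has Δρ < 0: lighter water underlies denser water.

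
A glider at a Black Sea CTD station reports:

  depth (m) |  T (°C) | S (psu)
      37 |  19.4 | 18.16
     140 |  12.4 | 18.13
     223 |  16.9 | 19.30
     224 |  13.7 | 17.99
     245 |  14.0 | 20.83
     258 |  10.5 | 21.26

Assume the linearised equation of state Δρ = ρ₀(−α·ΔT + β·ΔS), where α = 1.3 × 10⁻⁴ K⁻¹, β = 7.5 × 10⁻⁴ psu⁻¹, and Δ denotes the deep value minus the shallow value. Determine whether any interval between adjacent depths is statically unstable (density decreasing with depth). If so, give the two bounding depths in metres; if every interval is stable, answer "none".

Evaluate Δρ/ρ₀ = −αΔT + βΔS across each adjacent pair:
  37–140 m: −αΔT+βΔS = −(1.3 × 10⁻⁴)(-7.0)+(7.5 × 10⁻⁴)(-0.03) = 8.9 × 10⁻⁴ → stable
  140–223 m: −αΔT+βΔS = −(1.3 × 10⁻⁴)(+4.5)+(7.5 × 10⁻⁴)(+1.17) = 2.9 × 10⁻⁴ → stable
  223–224 m: −αΔT+βΔS = −(1.3 × 10⁻⁴)(-3.2)+(7.5 × 10⁻⁴)(-1.31) = -5.7 × 10⁻⁴ → UNSTABLE
  224–245 m: −αΔT+βΔS = −(1.3 × 10⁻⁴)(+0.3)+(7.5 × 10⁻⁴)(+2.84) = 2.1 × 10⁻³ → stable
  245–258 m: −αΔT+βΔS = −(1.3 × 10⁻⁴)(-3.5)+(7.5 × 10⁻⁴)(+0.43) = 7.8 × 10⁻⁴ → stable
The 223–224 m interval has Δρ < 0: lighter water underlies denser water.

223–224 m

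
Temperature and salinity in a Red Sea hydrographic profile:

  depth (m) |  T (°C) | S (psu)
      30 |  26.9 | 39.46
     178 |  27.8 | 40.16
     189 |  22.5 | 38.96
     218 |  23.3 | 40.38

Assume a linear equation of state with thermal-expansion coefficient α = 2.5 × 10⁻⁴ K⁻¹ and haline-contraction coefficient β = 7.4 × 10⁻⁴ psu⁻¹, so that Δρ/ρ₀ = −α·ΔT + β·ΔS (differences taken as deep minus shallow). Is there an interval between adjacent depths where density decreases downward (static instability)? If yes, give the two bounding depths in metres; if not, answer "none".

none

Evaluate Δρ/ρ₀ = −αΔT + βΔS across each adjacent pair:
  30–178 m: −αΔT+βΔS = −(2.5 × 10⁻⁴)(+0.9)+(7.4 × 10⁻⁴)(+0.70) = 2.9 × 10⁻⁴ → stable
  178–189 m: −αΔT+βΔS = −(2.5 × 10⁻⁴)(-5.3)+(7.4 × 10⁻⁴)(-1.20) = 4.4 × 10⁻⁴ → stable
  189–218 m: −αΔT+βΔS = −(2.5 × 10⁻⁴)(+0.8)+(7.4 × 10⁻⁴)(+1.42) = 8.5 × 10⁻⁴ → stable
Every interval has Δρ > 0: the column is stably stratified throughout.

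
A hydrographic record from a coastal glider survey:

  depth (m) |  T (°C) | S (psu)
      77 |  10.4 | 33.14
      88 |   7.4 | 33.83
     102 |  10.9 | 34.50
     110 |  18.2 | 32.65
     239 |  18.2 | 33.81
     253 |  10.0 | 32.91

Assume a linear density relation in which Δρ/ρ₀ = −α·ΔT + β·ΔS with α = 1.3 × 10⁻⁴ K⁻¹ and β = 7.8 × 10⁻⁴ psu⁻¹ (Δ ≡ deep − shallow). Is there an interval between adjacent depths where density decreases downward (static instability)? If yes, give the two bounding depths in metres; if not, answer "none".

Evaluate Δρ/ρ₀ = −αΔT + βΔS across each adjacent pair:
  77–88 m: −αΔT+βΔS = −(1.3 × 10⁻⁴)(-3.0)+(7.8 × 10⁻⁴)(+0.69) = 9.3 × 10⁻⁴ → stable
  88–102 m: −αΔT+βΔS = −(1.3 × 10⁻⁴)(+3.5)+(7.8 × 10⁻⁴)(+0.67) = 6.8 × 10⁻⁵ → stable
  102–110 m: −αΔT+βΔS = −(1.3 × 10⁻⁴)(+7.3)+(7.8 × 10⁻⁴)(-1.85) = -2.4 × 10⁻³ → UNSTABLE
  110–239 m: −αΔT+βΔS = −(1.3 × 10⁻⁴)(+0.0)+(7.8 × 10⁻⁴)(+1.16) = 9.0 × 10⁻⁴ → stable
  239–253 m: −αΔT+βΔS = −(1.3 × 10⁻⁴)(-8.2)+(7.8 × 10⁻⁴)(-0.90) = 3.6 × 10⁻⁴ → stable
The 102–110 m interval has Δρ < 0: lighter water underlies denser water.

102–110 m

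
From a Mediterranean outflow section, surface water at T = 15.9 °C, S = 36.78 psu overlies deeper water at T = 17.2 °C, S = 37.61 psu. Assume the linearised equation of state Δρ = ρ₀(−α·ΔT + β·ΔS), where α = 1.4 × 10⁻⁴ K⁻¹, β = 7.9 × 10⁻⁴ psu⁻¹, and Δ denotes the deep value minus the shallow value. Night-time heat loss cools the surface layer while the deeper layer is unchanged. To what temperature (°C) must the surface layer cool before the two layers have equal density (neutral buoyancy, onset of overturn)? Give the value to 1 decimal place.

12.5 °C

Neutral buoyancy requires Δρ = 0, i.e. −α(T_deep − T_surf′) + β(S_deep − S_surf) = 0.
T_surf′ = T_deep − (β/α)·ΔS = 17.2 − (7.9 × 10⁻⁴/1.4 × 10⁻⁴)·(+0.83) = 12.516 °C.
Cooling required: 15.9 − (12.516) = 3.384 °C.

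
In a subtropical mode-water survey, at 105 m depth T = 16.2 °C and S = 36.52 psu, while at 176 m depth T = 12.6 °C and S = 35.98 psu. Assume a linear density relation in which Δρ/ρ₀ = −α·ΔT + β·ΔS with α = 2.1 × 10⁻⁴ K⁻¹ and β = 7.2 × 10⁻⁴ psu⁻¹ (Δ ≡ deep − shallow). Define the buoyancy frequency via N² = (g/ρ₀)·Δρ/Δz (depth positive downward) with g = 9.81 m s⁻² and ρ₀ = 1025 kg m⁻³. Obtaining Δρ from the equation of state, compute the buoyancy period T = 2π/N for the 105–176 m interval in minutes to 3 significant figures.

ΔT = -3.6 K, ΔS = -0.54 psu (deep − shallow).
Δρ/ρ₀ = −αΔT + βΔS = 7.56 × 10⁻⁴ − 3.888 × 10⁻⁴ = 3.672 × 10⁻⁴, so Δρ ≈ 0.3764 kg m⁻³.
N² = (g/ρ₀)·Δρ/Δz = g·(Δρ/ρ₀)/Δz = 9.81 × 3.672 × 10⁻⁴ / 71 = 5.0736 × 10⁻⁵ s⁻².
N = √(5.0736 × 10⁻⁵) = 7.1229 × 10⁻³ rad s⁻¹ → T = 2π/N = 882.11 s = 14.702 min ≈ 14.7 min.

14.7 min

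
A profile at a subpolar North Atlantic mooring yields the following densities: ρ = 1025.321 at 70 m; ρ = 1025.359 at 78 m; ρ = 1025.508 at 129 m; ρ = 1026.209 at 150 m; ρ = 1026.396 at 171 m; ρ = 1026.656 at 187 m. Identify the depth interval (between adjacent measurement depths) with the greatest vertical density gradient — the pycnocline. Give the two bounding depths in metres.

129–150 m

Compute the density gradient over each adjacent pair:
  70–78 m: Δρ/Δz = 0.038/8 = 4.7 × 10⁻³ kg m⁻⁴
  78–129 m: Δρ/Δz = 0.149/51 = 2.9 × 10⁻³ kg m⁻⁴
  129–150 m: Δρ/Δz = 0.701/21 = 0.033 kg m⁻⁴
  150–171 m: Δρ/Δz = 0.187/21 = 8.9 × 10⁻³ kg m⁻⁴
  171–187 m: Δρ/Δz = 0.260/16 = 0.016 kg m⁻⁴
The largest gradient is in the 129–150 m interval — the pycnocline.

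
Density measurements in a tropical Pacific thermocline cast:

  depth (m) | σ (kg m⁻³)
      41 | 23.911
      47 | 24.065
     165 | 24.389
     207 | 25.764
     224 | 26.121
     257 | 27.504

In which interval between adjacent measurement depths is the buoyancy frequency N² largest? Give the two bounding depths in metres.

Compute the density gradient over each adjacent pair:
  41–47 m: Δρ/Δz = 0.154/6 = 0.026 kg m⁻⁴
  47–165 m: Δρ/Δz = 0.324/118 = 2.7 × 10⁻³ kg m⁻⁴
  165–207 m: Δρ/Δz = 1.375/42 = 0.033 kg m⁻⁴
  207–224 m: Δρ/Δz = 0.357/17 = 0.021 kg m⁻⁴
  224–257 m: Δρ/Δz = 1.383/33 = 0.042 kg m⁻⁴
The largest gradient is in the 224–257 m interval — the pycnocline.

224–257 m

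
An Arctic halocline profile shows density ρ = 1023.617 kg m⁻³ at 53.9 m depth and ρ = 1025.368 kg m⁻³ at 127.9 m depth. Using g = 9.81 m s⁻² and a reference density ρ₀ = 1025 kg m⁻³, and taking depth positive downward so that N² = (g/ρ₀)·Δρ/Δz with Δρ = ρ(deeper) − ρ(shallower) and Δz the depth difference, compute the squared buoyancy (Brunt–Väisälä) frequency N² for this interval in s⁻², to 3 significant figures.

2.26 × 10⁻⁴ s⁻²

Δρ = 1025.368 − 1023.617 = 1.751 kg m⁻³ over Δz = 127.9 − 53.9 = 74 m.
N² = (9.81/1025) × (1.751/74) = 2.2646 × 10⁻⁴ s⁻² ≈ 2.26 × 10⁻⁴ s⁻².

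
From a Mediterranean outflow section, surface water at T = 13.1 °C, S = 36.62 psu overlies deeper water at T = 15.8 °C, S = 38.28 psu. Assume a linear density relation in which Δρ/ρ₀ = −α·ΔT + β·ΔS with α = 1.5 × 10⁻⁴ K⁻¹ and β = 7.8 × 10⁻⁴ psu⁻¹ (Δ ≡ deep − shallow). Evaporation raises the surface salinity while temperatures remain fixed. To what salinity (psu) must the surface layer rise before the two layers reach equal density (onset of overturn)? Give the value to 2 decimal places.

37.76 psu

Neutral buoyancy requires −α(T_deep − T_surf) + β(S_deep − S_surf′) = 0.
S_surf′ = S_deep − (α/β)·ΔT = 38.28 − (1.5 × 10⁻⁴/7.8 × 10⁻⁴)·(+2.7) = 37.7608 psu.
Increase required: 37.7608 − 36.62 = 1.1408 psu.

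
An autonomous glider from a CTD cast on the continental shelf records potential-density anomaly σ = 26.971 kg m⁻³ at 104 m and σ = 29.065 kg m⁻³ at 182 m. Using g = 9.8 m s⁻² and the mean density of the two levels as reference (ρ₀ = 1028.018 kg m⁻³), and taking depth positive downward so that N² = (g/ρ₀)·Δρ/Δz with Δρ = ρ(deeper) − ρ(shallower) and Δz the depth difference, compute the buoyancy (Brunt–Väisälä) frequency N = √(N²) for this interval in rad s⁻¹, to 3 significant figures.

0.0160 rad s⁻¹

Δρ = 1029.065 − 1026.971 = 2.094 kg m⁻³ over Δz = 182 − 104 = 78 m.
N² = (9.8/1028.018) × (2.094/78) = 2.5592 × 10⁻⁴ s⁻².
N = √(2.5592 × 10⁻⁴) = 0.015997 rad s⁻¹ ≈ 0.0160 rad s⁻¹.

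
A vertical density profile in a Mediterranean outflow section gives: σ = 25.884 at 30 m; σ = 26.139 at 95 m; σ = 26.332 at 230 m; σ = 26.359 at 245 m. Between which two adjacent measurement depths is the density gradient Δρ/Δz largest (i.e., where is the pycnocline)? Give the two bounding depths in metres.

30–95 m

Compute the density gradient over each adjacent pair:
  30–95 m: Δρ/Δz = 0.255/65 = 3.9 × 10⁻³ kg m⁻⁴
  95–230 m: Δρ/Δz = 0.193/135 = 1.4 × 10⁻³ kg m⁻⁴
  230–245 m: Δρ/Δz = 0.027/15 = 1.8 × 10⁻³ kg m⁻⁴
The largest gradient is in the 30–95 m interval — the pycnocline.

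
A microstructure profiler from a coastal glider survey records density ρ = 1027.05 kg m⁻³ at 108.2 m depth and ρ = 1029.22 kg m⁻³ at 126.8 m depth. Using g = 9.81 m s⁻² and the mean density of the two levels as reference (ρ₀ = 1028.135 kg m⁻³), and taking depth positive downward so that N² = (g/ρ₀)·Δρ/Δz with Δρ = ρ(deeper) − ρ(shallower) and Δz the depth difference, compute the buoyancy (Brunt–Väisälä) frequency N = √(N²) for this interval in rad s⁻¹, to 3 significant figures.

Δρ = 1029.22 − 1027.05 = 2.17 kg m⁻³ over Δz = 126.8 − 108.2 = 18.6 m.
N² = (9.81/1028.135) × (2.17/18.6) = 1.1132 × 10⁻³ s⁻².
N = √(1.1132 × 10⁻³) = 0.033365 rad s⁻¹ ≈ 0.0334 rad s⁻¹.

0.0334 rad s⁻¹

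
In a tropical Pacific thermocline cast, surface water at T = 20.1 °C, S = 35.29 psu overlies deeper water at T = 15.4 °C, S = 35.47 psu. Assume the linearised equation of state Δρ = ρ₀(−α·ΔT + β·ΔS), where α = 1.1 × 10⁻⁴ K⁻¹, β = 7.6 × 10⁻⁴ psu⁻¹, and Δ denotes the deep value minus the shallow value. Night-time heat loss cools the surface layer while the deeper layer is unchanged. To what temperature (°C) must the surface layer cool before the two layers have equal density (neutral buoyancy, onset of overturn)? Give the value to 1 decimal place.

14.2 °C

Neutral buoyancy requires Δρ = 0, i.e. −α(T_deep − T_surf′) + β(S_deep − S_surf) = 0.
T_surf′ = T_deep − (β/α)·ΔS = 15.4 − (7.6 × 10⁻⁴/1.1 × 10⁻⁴)·(+0.18) = 14.156 °C.
Cooling required: 20.1 − (14.156) = 5.944 °C.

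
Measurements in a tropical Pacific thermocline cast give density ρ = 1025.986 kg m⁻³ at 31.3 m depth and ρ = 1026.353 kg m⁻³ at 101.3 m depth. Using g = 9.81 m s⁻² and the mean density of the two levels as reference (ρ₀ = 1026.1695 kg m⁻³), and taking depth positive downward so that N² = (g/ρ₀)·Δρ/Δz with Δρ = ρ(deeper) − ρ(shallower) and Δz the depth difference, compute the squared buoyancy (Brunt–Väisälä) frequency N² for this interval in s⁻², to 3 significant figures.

5.01 × 10⁻⁵ s⁻²

Δρ = 1026.353 − 1025.986 = 0.367 kg m⁻³ over Δz = 101.3 − 31.3 = 70 m.
N² = (9.81/1026.1695) × (0.367/70) = 5.0121 × 10⁻⁵ s⁻² ≈ 5.01 × 10⁻⁵ s⁻².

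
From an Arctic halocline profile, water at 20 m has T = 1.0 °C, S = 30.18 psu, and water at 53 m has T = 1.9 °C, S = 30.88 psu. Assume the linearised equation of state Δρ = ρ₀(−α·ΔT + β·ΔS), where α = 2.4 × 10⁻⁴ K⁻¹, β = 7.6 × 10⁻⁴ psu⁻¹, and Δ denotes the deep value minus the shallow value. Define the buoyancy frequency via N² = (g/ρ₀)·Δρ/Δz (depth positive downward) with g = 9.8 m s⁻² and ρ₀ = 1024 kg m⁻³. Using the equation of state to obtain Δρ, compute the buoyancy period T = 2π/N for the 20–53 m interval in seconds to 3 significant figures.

ΔT = +0.9 K, ΔS = +0.70 psu (deep − shallow).
Δρ/ρ₀ = −αΔT + βΔS = -2.16 × 10⁻⁴ + 5.32 × 10⁻⁴ = 3.16 × 10⁻⁴, so Δρ ≈ 0.3236 kg m⁻³.
N² = (g/ρ₀)·Δρ/Δz = g·(Δρ/ρ₀)/Δz = 9.8 × 3.16 × 10⁻⁴ / 33 = 9.3842 × 10⁻⁵ s⁻².
N = √(9.3842 × 10⁻⁵) = 9.6872 × 10⁻³ rad s⁻¹ → T = 2π/N = 648.61 s ≈ 649 s.

649 s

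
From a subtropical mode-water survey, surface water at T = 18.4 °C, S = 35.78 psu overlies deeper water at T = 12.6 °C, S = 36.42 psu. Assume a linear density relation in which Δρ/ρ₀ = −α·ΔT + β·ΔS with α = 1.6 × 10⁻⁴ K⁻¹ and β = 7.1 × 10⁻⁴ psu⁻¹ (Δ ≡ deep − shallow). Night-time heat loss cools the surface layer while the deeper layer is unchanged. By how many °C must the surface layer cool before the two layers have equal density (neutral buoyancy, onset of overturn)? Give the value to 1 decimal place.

8.6 °C

Neutral buoyancy requires Δρ = 0, i.e. −α(T_deep − T_surf′) + β(S_deep − S_surf) = 0.
T_surf′ = T_deep − (β/α)·ΔS = 12.6 − (7.1 × 10⁻⁴/1.6 × 10⁻⁴)·(+0.64) = 9.760 °C.
Cooling required: 18.4 − (9.760) = 8.640 °C.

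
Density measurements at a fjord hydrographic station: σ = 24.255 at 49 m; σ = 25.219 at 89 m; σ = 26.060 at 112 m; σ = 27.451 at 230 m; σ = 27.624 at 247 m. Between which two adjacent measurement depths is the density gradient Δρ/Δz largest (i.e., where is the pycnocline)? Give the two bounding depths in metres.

89–112 m

Compute the density gradient over each adjacent pair:
  49–89 m: Δρ/Δz = 0.964/40 = 0.024 kg m⁻⁴
  89–112 m: Δρ/Δz = 0.841/23 = 0.037 kg m⁻⁴
  112–230 m: Δρ/Δz = 1.391/118 = 0.012 kg m⁻⁴
  230–247 m: Δρ/Δz = 0.173/17 = 0.010 kg m⁻⁴
The largest gradient is in the 89–112 m interval — the pycnocline.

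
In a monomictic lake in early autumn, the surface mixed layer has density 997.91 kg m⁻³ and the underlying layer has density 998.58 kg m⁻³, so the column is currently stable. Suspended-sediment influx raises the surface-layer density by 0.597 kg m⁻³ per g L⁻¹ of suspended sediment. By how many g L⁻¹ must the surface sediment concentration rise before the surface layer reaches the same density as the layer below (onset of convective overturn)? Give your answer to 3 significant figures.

Density deficit of the surface layer: 998.58 − 997.91 = 0.67 kg m⁻³.
Required change = 0.67 / 0.597 = 1.12 g L⁻¹.

1.12 g L⁻¹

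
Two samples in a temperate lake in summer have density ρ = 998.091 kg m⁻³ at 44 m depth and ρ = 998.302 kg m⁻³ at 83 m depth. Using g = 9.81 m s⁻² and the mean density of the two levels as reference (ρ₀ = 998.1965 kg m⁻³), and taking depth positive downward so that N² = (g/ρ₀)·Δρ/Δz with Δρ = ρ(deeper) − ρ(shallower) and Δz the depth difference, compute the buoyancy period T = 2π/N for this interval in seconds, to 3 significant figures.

Δρ = 998.302 − 998.091 = 0.211 kg m⁻³ over Δz = 83 − 44 = 39 m.
N² = (9.81/998.1965) × (0.211/39) = 5.3171 × 10⁻⁵ s⁻².
N = √(5.3171 × 10⁻⁵) = 7.2918 × 10⁻³ rad s⁻¹, so T = 2π/N = 861.68 s ≈ 862 s.

862 s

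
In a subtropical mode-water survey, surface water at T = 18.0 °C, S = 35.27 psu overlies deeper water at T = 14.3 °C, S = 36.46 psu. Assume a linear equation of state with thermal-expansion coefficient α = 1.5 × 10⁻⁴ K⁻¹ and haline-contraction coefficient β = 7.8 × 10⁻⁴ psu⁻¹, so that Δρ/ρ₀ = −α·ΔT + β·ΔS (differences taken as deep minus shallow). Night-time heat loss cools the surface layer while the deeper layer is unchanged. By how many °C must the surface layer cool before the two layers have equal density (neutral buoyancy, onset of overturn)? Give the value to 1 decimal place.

Neutral buoyancy requires Δρ = 0, i.e. −α(T_deep − T_surf′) + β(S_deep − S_surf) = 0.
T_surf′ = T_deep − (β/α)·ΔS = 14.3 − (7.8 × 10⁻⁴/1.5 × 10⁻⁴)·(+1.19) = 8.112 °C.
Cooling required: 18.0 − (8.112) = 9.888 °C.

9.9 °C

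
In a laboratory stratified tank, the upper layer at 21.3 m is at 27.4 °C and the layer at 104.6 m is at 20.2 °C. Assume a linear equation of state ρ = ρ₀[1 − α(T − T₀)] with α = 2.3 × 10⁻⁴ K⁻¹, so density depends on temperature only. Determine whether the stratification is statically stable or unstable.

ΔT = 20.2 − 27.4 = -7.2 K, so Δρ/ρ₀ = −αΔT = 1.656 × 10⁻³.
Δρ/ρ₀ > 0, so Δρ > 0: deeper water is denser → statically stable.

stable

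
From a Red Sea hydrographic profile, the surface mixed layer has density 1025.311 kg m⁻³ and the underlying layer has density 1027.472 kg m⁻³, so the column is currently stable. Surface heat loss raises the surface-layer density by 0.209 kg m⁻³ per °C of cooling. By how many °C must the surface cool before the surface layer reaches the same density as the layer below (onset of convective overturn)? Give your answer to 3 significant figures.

Density deficit of the surface layer: 1027.472 − 1025.311 = 2.161 kg m⁻³.
Required change = 2.161 / 0.209 = 10.3 °C.

10.3 °C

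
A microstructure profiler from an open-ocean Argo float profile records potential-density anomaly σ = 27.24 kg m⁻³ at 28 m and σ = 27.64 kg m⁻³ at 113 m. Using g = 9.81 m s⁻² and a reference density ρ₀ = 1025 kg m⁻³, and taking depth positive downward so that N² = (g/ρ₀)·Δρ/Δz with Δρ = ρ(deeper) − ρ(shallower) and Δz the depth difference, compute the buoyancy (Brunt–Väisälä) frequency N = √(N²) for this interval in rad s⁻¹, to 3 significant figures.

6.71 × 10⁻³ rad s⁻¹

Δρ = 1027.64 − 1027.24 = 0.40 kg m⁻³ over Δz = 113 − 28 = 85 m.
N² = (9.81/1025) × (0.40/85) = 4.5039 × 10⁻⁵ s⁻².
N = √(4.5039 × 10⁻⁵) = 6.7111 × 10⁻³ rad s⁻¹ ≈ 6.71 × 10⁻³ rad s⁻¹.
N² > 0, so the interval is statically stable.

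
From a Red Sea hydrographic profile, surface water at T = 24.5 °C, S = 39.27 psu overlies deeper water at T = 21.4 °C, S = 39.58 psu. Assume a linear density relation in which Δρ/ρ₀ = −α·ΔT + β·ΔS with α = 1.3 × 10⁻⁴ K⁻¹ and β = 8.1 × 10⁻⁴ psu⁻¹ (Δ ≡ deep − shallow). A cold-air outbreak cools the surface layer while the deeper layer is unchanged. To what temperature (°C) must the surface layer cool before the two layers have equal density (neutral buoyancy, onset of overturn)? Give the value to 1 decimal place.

Neutral buoyancy requires Δρ = 0, i.e. −α(T_deep − T_surf′) + β(S_deep − S_surf) = 0.
T_surf′ = T_deep − (β/α)·ΔS = 21.4 − (8.1 × 10⁻⁴/1.3 × 10⁻⁴)·(+0.31) = 19.468 °C.
Cooling required: 24.5 − (19.468) = 5.032 °C.

19.5 °C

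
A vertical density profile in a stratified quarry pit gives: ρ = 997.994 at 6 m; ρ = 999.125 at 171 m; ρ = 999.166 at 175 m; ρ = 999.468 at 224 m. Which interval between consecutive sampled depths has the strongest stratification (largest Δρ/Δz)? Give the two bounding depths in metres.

171–175 m

Compute the density gradient over each adjacent pair:
  6–171 m: Δρ/Δz = 1.131/165 = 6.9 × 10⁻³ kg m⁻⁴
  171–175 m: Δρ/Δz = 0.041/4 = 0.010 kg m⁻⁴
  175–224 m: Δρ/Δz = 0.302/49 = 6.2 × 10⁻³ kg m⁻⁴
The largest gradient is in the 171–175 m interval — the pycnocline.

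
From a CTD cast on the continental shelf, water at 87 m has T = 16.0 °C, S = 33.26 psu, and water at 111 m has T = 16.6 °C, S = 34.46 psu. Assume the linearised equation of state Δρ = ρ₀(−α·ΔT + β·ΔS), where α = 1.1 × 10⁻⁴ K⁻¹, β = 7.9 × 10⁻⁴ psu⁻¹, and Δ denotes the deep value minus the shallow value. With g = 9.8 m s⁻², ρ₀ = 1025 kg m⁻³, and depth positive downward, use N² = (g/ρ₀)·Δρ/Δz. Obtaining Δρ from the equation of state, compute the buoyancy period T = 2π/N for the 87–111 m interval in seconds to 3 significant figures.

ΔT = +0.6 K, ΔS = +1.20 psu (deep − shallow).
Δρ/ρ₀ = −αΔT + βΔS = -6.60 × 10⁻⁵ + 9.48 × 10⁻⁴ = 8.82 × 10⁻⁴, so Δρ ≈ 0.9041 kg m⁻³.
N² = (g/ρ₀)·Δρ/Δz = g·(Δρ/ρ₀)/Δz = 9.8 × 8.82 × 10⁻⁴ / 24 = 3.6015 × 10⁻⁴ s⁻².
N = √(3.6015 × 10⁻⁴) = 0.018978 rad s⁻¹ → T = 2π/N = 331.08 s ≈ 331 s.

331 s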